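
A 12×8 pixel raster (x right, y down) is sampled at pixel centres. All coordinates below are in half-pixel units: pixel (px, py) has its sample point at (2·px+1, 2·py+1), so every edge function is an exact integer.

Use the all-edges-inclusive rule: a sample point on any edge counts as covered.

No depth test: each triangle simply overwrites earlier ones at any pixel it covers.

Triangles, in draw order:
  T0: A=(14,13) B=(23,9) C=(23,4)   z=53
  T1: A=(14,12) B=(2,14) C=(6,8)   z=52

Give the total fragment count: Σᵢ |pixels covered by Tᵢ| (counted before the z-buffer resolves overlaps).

T0:
  2·area = 45  (B↔C swapped to make it positive)
  edge (14, 13)→(23, 4): d=(9,-9) inclusive
  edge (23, 4)→(23, 9): d=(0,5) inclusive
  edge (23, 9)→(14, 13): d=(-9,4) inclusive
    (11,0)@(23, 1): e=[-27,0,72] → ·  [on edge]
    (11,1)@(23, 3): e=[-9,0,54] → ·  [on edge]
    (11,2)@(23, 5): e=[9,0,36] → #  [on edge]
    (10,3)@(21, 7): e=[9,10,26] → #
    (11,3)@(23, 7): e=[27,0,18] → #  [on edge]
    (9,4)@(19, 9): e=[9,20,16] → #
    (11,4)@(23, 9): e=[45,0,0] → #  [on edge]
    (8,5)@(17, 11): e=[9,30,6] → #
    (9,5)@(19, 11): e=[27,20,-2] → ·
    (10,5)@(21, 11): e=[45,10,-10] → ·
    (11,5)@(23, 11): e=[63,0,-18] → ·  [on edge]
    (8,6)@(17, 13): e=[27,30,-12] → ·
    (11,6)@(23, 13): e=[81,0,-36] → ·  [on edge]
    (11,7)@(23, 15): e=[99,0,-54] → ·  [on edge]
  covered (7 px):
    · · · · · · · · · · · ·
    · · · · · · · · · · · ·
    · · · · · · · · · · · #
    · · · · · · · · · · # #
    · · · · · · · · · # # #
    · · · · · · · · # · · ·
    · · · · · · · · · · · ·
    · · · · · · · · · · · ·
T1:
  2·area = 64
  edge (14, 12)→(2, 14): d=(-12,2) inclusive
  edge (2, 14)→(6, 8): d=(4,-6) inclusive
  edge (6, 8)→(14, 12): d=(8,4) inclusive
    (3,4)@(7, 9): e=[50,10,4] → #
    (4,4)@(9, 9): e=[46,22,-4] → ·
    (2,5)@(5, 11): e=[30,6,28] → #
    (4,5)@(9, 11): e=[22,30,12] → #
    (5,5)@(11, 11): e=[18,42,4] → #
    (6,5)@(13, 11): e=[14,54,-4] → ·
    (1,6)@(3, 13): e=[10,2,52] → #
    (4,6)@(9, 13): e=[-2,38,28] → ·
    (5,6)@(11, 13): e=[-6,50,20] → ·
    (1,7)@(3, 15): e=[-14,10,68] → ·
    (2,7)@(5, 15): e=[-18,22,60] → ·
    (3,7)@(7, 15): e=[-22,34,52] → ·
  covered (8 px):
    · · · · · · · · · · · ·
    · · · · · · · · · · · ·
    · · · · · · · · · · · ·
    · · · · · · · · · · · ·
    · · · # · · · · · · · ·
    · · # # # # · · · · · ·
    · # # # · · · · · · · ·
    · · · · · · · · · · · ·

Final: 15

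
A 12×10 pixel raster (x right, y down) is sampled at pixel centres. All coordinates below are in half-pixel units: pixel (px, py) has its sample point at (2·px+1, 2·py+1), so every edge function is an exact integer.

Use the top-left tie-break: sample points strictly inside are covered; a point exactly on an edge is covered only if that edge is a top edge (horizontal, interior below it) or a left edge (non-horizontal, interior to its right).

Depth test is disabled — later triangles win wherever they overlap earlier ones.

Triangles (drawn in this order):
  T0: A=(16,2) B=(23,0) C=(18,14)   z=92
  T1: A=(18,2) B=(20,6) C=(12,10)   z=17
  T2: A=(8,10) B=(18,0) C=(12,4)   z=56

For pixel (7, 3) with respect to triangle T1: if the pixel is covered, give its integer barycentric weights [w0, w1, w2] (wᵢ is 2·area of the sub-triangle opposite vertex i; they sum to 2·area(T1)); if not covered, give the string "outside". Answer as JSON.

T0:
  2·area = 88
  edge (16, 2)→(23, 0): d=(7,-2) top-left  bias=+0
  edge (23, 0)→(18, 14): d=(-5,14) right/bottom  bias=-1
  edge (18, 14)→(16, 2): d=(-2,-12) top-left  bias=+0
    (10,0)@(21, 1): e=[3,23,62] → X
    (11,0)@(23, 1): e=[7,-5,86] → .
    (8,1)@(17, 3): e=[9,69,10] → X
    (9,1)@(19, 3): e=[13,41,34] → X
    (11,1)@(23, 3): e=[21,-15,82] → .
    (8,2)@(17, 5): e=[23,59,6] → X
    (11,2)@(23, 5): e=[35,-25,78] → .
    (8,3)@(17, 7): e=[37,49,2] → X
    (10,3)@(21, 7): e=[45,-7,50] → .
    (8,4)@(17, 9): e=[51,39,-2] → .
    (9,4)@(19, 9): e=[55,11,22] → X
    (10,4)@(21, 9): e=[59,-17,46] → .
  covered (11 px):
    . . . . . . . . . . X .
    . . . . . . . . X X X .
    . . . . . . . . X X X .
    . . . . . . . . X X . .
    . . . . . . . . . X . .
    . . . . . . . . . X . .
    . . . . . . . . . . . .
    . . . . . . . . . . . .
    . . . . . . . . . . . .
    . . . . . . . . . . . .
T1:
  2·area = 40
  edge (18, 2)→(20, 6): d=(2,4) right/bottom  bias=-1
  edge (20, 6)→(12, 10): d=(-8,4) right/bottom  bias=-1
  edge (12, 10)→(18, 2): d=(6,-8) top-left  bias=+0
    (8,2)@(17, 5): e=[10,20,10] → X
    (9,2)@(19, 5): e=[2,12,26] → X
    (10,2)@(21, 5): e=[-6,4,42] → .
    (7,3)@(15, 7): e=[22,12,6] → X
    (9,3)@(19, 7): e=[6,-4,38] → .
    (6,4)@(13, 9): e=[34,4,2] → X
    (7,4)@(15, 9): e=[26,-4,18] → .
    (8,4)@(17, 9): e=[18,-12,34] → .
    (6,5)@(13, 11): e=[38,-12,14] → .
  covered (5 px):
    . . . . . . . . . . . .
    . . . . . . . . . . . .
    . . . . . . . . X X . .
    . . . . . . . X X . . .
    . . . . . . X . . . . .
    . . . . . . . . . . . .
    . . . . . . . . . . . .
    . . . . . . . . . . . .
    . . . . . . . . . . . .
    . . . . . . . . . . . .
T2:
  2·area = 20  (B↔C swapped to make it positive)
  edge (8, 10)→(12, 4): d=(4,-6) top-left  bias=+0
  edge (12, 4)→(18, 0): d=(6,-4) top-left  bias=+0
  edge (18, 0)→(8, 10): d=(-10,10) right/bottom  bias=-1
    (8,0)@(17, 1): e=[18,2,0] → .  [on edge]
    (7,1)@(15, 3): e=[14,6,0] → .  [on edge]
    (6,2)@(13, 5): e=[10,10,0] → .  [on edge]
    (5,3)@(11, 7): e=[6,14,0] → .  [on edge]
    (4,4)@(9, 9): e=[2,18,0] → .  [on edge]
    (3,5)@(7, 11): e=[-2,22,0] → .  [on edge]
    (2,6)@(5, 13): e=[-6,26,0] → .  [on edge]
    (1,7)@(3, 15): e=[-10,30,0] → .  [on edge]
    (0,8)@(1, 17): e=[-14,34,0] → .  [on edge]
  covered (0 px):
    . . . . . . . . . . . .
    . . . . . . . . . . . .
    . . . . . . . . . . . .
    . . . . . . . . . . . .
    . . . . . . . . . . . .
    . . . . . . . . . . . .
    . . . . . . . . . . . .
    . . . . . . . . . . . .
    . . . . . . . . . . . .
    . . . . . . . . . . . .

Answer: [12,6,22]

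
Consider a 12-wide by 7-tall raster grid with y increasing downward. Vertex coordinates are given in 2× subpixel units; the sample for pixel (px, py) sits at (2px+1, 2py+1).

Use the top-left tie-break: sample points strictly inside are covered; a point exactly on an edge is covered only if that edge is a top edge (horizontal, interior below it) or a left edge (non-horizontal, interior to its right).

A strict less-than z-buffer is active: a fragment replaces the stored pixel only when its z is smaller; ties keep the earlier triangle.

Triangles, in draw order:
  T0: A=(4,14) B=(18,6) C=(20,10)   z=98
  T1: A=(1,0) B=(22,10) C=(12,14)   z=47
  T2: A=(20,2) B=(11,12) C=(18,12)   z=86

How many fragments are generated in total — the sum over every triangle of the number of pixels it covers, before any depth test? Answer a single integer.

T0:
  2·area = 72
  edge (4, 14)→(18, 6): d=(14,-8) top-left  bias=+0
  edge (18, 6)→(20, 10): d=(2,4) right/bottom  bias=-1
  edge (20, 10)→(4, 14): d=(-16,4) right/bottom  bias=-1
    (8,3)@(17, 7): e=[6,6,60] → █
    (9,3)@(19, 7): e=[22,-2,52] → ·
    (6,4)@(13, 9): e=[2,26,44] → █
    (7,4)@(15, 9): e=[18,18,36] → █
    (9,4)@(19, 9): e=[50,2,20] → █
    (10,4)@(21, 9): e=[66,-6,12] → ·
    (5,5)@(11, 11): e=[14,38,20] → █
    (8,5)@(17, 11): e=[62,14,-4] → ·
    (9,5)@(19, 11): e=[78,6,-12] → ·
    (3,6)@(7, 13): e=[10,58,4] → █
    (4,6)@(9, 13): e=[26,50,-4] → ·
    (5,6)@(11, 13): e=[42,42,-12] → ·
  covered (9 px):
    · · · · · · · · · · · ·
    · · · · · · · · · · · ·
    · · · · · · · · · · · ·
    · · · · · · · · █ · · ·
    · · · · · · █ █ █ █ · ·
    · · · · · █ █ █ · · · ·
    · · · █ · · · · · · · ·
T1:
  2·area = 184
  edge (1, 0)→(22, 10): d=(21,10) right/bottom  bias=-1
  edge (22, 10)→(12, 14): d=(-10,4) right/bottom  bias=-1
  edge (12, 14)→(1, 0): d=(-11,-14) top-left  bias=+0
    (1,0)@(3, 1): e=[1,166,17] → █
    (2,0)@(5, 1): e=[-19,158,45] → ·
    (1,1)@(3, 3): e=[43,146,-5] → ·
    (2,1)@(5, 3): e=[23,138,23] → █
    (3,1)@(7, 3): e=[3,130,51] → █
    (4,1)@(9, 3): e=[-17,122,79] → ·
    (2,2)@(5, 5): e=[65,118,1] → █
    (4,2)@(9, 5): e=[25,102,57] → █
    (5,2)@(11, 5): e=[5,94,85] → █
    (6,2)@(13, 5): e=[-15,86,113] → ·
    (2,3)@(5, 7): e=[107,98,-21] → ·
    (3,3)@(7, 7): e=[87,90,7] → █
  covered (24 px):
    · █ · · · · · · · · · ·
    · · █ █ · · · · · · · ·
    · · █ █ █ █ · · · · · ·
    · · · █ █ █ █ █ · · · ·
    · · · · █ █ █ █ █ █ · ·
    · · · · · █ █ █ █ █ · ·
    · · · · · · █ · · · · ·
T2:
  2·area = 70  (B↔C swapped to make it positive)
  edge (20, 2)→(18, 12): d=(-2,10) right/bottom  bias=-1
  edge (18, 12)→(11, 12): d=(-7,0) right/bottom  bias=-1
  edge (11, 12)→(20, 2): d=(9,-10) top-left  bias=+0
    (9,2)@(19, 5): e=[4,49,17] → █
    (10,2)@(21, 5): e=[-16,49,37] → ·
    (8,3)@(17, 7): e=[20,35,15] → █
    (9,3)@(19, 7): e=[0,35,35] → ·  [on edge]
    (7,4)@(15, 9): e=[36,21,13] → █
    (9,4)@(19, 9): e=[-4,21,53] → ·
    (6,5)@(13, 11): e=[52,7,11] → █
    (9,5)@(19, 11): e=[-8,7,71] → ·
    (6,6)@(13, 13): e=[48,-7,29] → ·
    (7,6)@(15, 13): e=[28,-7,49] → ·
    (8,6)@(17, 13): e=[8,-7,69] → ·
  covered (7 px):
    · · · · · · · · · · · ·
    · · · · · · · · · · · ·
    · · · · · · · · · █ · ·
    · · · · · · · · █ · · ·
    · · · · · · · █ █ · · ·
    · · · · · · █ █ █ · · ·
    · · · · · · · · · · · ·

Answer: 40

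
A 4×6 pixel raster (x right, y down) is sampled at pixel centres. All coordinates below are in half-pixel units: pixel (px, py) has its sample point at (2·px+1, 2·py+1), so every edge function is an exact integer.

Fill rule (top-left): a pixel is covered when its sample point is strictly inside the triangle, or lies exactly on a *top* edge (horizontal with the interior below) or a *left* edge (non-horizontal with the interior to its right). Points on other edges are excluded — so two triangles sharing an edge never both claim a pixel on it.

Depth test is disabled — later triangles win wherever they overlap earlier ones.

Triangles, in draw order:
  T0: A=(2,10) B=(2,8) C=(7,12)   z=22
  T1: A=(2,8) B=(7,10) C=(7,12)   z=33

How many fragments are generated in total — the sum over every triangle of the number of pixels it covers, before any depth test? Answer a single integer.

T0:
  2·area = 10
  edge (2, 10)→(2, 8): d=(0,-2) top-left  bias=+0
  edge (2, 8)→(7, 12): d=(5,4) right/bottom  bias=-1
  edge (7, 12)→(2, 10): d=(-5,-2) top-left  bias=+0
    (1,4)@(3, 9): e=[2,1,7] → #
    (2,4)@(5, 9): e=[6,-7,11] → ·
    (1,5)@(3, 11): e=[2,11,-3] → ·
    (2,5)@(5, 11): e=[6,3,1] → #
    (3,5)@(7, 11): e=[10,-5,5] → ·
  covered (2 px):
    · · · ·
    · · · ·
    · · · ·
    · · · ·
    · # · ·
    · · # ·
T1:
  2·area = 10
  edge (2, 8)→(7, 10): d=(5,2) right/bottom  bias=-1
  edge (7, 10)→(7, 12): d=(0,2) right/bottom  bias=-1
  edge (7, 12)→(2, 8): d=(-5,-4) top-left  bias=+0
    (3,0)@(7, 1): e=[-45,0,55] → ·  [on edge]
    (3,1)@(7, 3): e=[-35,0,45] → ·  [on edge]
    (3,2)@(7, 5): e=[-25,0,35] → ·  [on edge]
    (3,3)@(7, 7): e=[-15,0,25] → ·  [on edge]
    (3,4)@(7, 9): e=[-5,0,15] → ·  [on edge]
    (3,5)@(7, 11): e=[5,0,5] → ·  [on edge]
  covered (0 px):
    · · · ·
    · · · ·
    · · · ·
    · · · ·
    · · · ·
    · · · ·

Result: 2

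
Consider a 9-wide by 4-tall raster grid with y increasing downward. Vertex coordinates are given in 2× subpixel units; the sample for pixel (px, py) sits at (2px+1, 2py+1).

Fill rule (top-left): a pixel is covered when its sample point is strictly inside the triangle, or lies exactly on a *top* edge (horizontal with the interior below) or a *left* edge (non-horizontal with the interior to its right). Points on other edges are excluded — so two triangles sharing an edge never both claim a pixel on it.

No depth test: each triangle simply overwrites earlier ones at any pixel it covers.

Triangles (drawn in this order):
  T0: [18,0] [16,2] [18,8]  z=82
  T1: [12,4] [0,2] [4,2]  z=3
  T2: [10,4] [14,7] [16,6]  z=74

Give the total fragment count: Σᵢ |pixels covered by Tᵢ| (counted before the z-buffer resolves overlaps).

T0:
  2·area = 16  (B↔C swapped to make it positive)
  edge (18, 0)→(18, 8): d=(0,8) right/bottom  bias=-1
  edge (18, 8)→(16, 2): d=(-2,-6) top-left  bias=+0
  edge (16, 2)→(18, 0): d=(2,-2) top-left  bias=+0
    (8,0)@(17, 1): e=[8,8,0] → X  [on edge]
    (7,1)@(15, 3): e=[24,-8,0] → .  [on edge]
    (8,1)@(17, 3): e=[8,4,4] → X
    (6,2)@(13, 5): e=[40,-24,0] → .  [on edge]
    (8,2)@(17, 5): e=[8,0,8] → X  [on edge]
    (5,3)@(11, 7): e=[56,-40,0] → .  [on edge]
    (8,3)@(17, 7): e=[8,-4,12] → .
  covered (3 px):
    . . . . . . . . X
    . . . . . . . . X
    . . . . . . . . X
    . . . . . . . . .
T1:
  2·area = 8
  edge (12, 4)→(0, 2): d=(-12,-2) top-left  bias=+0
  edge (0, 2)→(4, 2): d=(4,0) top-left  bias=+0
  edge (4, 2)→(12, 4): d=(8,2) right/bottom  bias=-1
    (3,1)@(7, 3): e=[2,4,2] → X
    (4,1)@(9, 3): e=[6,4,-2] → .
    (3,2)@(7, 5): e=[-22,12,18] → .
  covered (1 px):
    . . . . . . . . .
    . . . X . . . . .
    . . . . . . . . .
    . . . . . . . . .
T2:
  2·area = 10  (B↔C swapped to make it positive)
  edge (10, 4)→(16, 6): d=(6,2) right/bottom  bias=-1
  edge (16, 6)→(14, 7): d=(-2,1) right/bottom  bias=-1
  edge (14, 7)→(10, 4): d=(-4,-3) top-left  bias=+0
    (0,0)@(1, 1): e=[0,25,-15] → .  [on edge]
    (3,1)@(7, 3): e=[0,15,-5] → .  [on edge]
    (6,2)@(13, 5): e=[0,5,5] → .  [on edge]
  covered (0 px):
    . . . . . . . . .
    . . . . . . . . .
    . . . . . . . . .
    . . . . . . . . .

Result: 4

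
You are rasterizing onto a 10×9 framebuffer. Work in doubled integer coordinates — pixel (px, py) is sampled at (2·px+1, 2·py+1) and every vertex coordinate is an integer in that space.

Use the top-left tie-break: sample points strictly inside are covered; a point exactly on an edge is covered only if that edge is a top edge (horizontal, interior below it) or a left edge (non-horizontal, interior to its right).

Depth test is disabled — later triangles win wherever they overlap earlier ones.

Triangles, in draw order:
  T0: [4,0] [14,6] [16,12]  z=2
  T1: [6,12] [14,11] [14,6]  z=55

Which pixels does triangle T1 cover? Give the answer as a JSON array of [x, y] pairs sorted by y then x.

T0:
  2·area = 48
  edge (4, 0)→(14, 6): d=(10,6) right/bottom  bias=-1
  edge (14, 6)→(16, 12): d=(2,6) right/bottom  bias=-1
  edge (16, 12)→(4, 0): d=(-12,-12) top-left  bias=+0
    (2,0)@(5, 1): e=[4,44,0] → X  [on edge]
    (3,0)@(7, 1): e=[-8,32,24] → .
    (2,1)@(5, 3): e=[24,48,-24] → .
    (3,1)@(7, 3): e=[12,36,0] → X  [on edge]
    (4,1)@(9, 3): e=[0,24,24] → .  [on edge]
    (6,1)@(13, 3): e=[-24,0,72] → .  [on edge]
    (3,2)@(7, 5): e=[32,40,-24] → .
    (4,2)@(9, 5): e=[20,28,0] → X  [on edge]
    (5,2)@(11, 5): e=[8,16,24] → X
    (6,2)@(13, 5): e=[-4,4,48] → .
    (4,3)@(9, 7): e=[40,32,-24] → .
    (5,3)@(11, 7): e=[28,20,0] → X  [on edge]
    (6,4)@(13, 9): e=[36,12,0] → X  [on edge]
    (7,4)@(15, 9): e=[24,0,24] → .  [on edge]
    (9,4)@(19, 9): e=[0,-24,72] → .  [on edge]
    (7,5)@(15, 11): e=[44,4,0] → X  [on edge]
    (8,6)@(17, 13): e=[52,-4,0] → .  [on edge]
    (8,7)@(17, 15): e=[72,0,-24] → .  [on edge]
    (9,7)@(19, 15): e=[60,-12,0] → .  [on edge]
  covered (8 px):
    . . X . . . . . . .
    . . . X . . . . . .
    . . . . X X . . . .
    . . . . . X X . . .
    . . . . . . X . . .
    . . . . . . . X . .
    . . . . . . . . . .
    . . . . . . . . . .
    . . . . . . . . . .
T1:
  2·area = 40  (B↔C swapped to make it positive)
  edge (6, 12)→(14, 6): d=(8,-6) top-left  bias=+0
  edge (14, 6)→(14, 11): d=(0,5) right/bottom  bias=-1
  edge (14, 11)→(6, 12): d=(-8,1) right/bottom  bias=-1
    (6,3)@(13, 7): e=[2,5,33] → X
    (7,3)@(15, 7): e=[14,-5,31] → .
    (5,4)@(11, 9): e=[6,15,19] → X
    (7,4)@(15, 9): e=[30,-5,15] → .
    (4,5)@(9, 11): e=[10,25,5] → X
    (7,5)@(15, 11): e=[46,-5,-1] → .
    (4,6)@(9, 13): e=[26,25,-11] → .
    (5,6)@(11, 13): e=[38,15,-13] → .
    (6,6)@(13, 13): e=[50,5,-15] → .
  covered (6 px):
    . . . . . . . . . .
    . . . . . . . . . .
    . . . . . . . . . .
    . . . . . . X . . .
    . . . . . X X . . .
    . . . . X X X . . .
    . . . . . . . . . .
    . . . . . . . . . .
    . . . . . . . . . .

Result: [[6,3],[5,4],[6,4],[4,5],[5,5],[6,5]]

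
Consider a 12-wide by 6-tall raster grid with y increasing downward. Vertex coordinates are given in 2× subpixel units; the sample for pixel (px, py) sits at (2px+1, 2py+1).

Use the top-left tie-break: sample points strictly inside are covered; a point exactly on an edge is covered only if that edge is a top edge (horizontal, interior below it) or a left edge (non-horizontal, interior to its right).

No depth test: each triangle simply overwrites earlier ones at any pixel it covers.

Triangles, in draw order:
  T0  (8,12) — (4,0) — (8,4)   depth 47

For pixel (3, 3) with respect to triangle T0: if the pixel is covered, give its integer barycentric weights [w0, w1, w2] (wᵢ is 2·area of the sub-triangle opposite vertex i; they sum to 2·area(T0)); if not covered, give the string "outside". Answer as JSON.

T0:
  2·area = 32
  edge (8, 12)→(4, 0): d=(-4,-12) top-left  bias=+0
  edge (4, 0)→(8, 4): d=(4,4) right/bottom  bias=-1
  edge (8, 4)→(8, 12): d=(0,8) right/bottom  bias=-1
    (2,0)@(5, 1): e=[8,0,24] → ·  [on edge]
    (2,1)@(5, 3): e=[0,8,24] → #  [on edge]
    (3,1)@(7, 3): e=[24,0,8] → ·  [on edge]
    (2,2)@(5, 5): e=[-8,16,24] → ·
    (3,2)@(7, 5): e=[16,8,8] → #
    (4,2)@(9, 5): e=[40,0,-8] → ·  [on edge]
    (3,3)@(7, 7): e=[8,16,8] → #
    (4,3)@(9, 7): e=[32,8,-8] → ·
    (5,3)@(11, 7): e=[56,0,-24] → ·  [on edge]
    (3,4)@(7, 9): e=[0,24,8] → #  [on edge]
    (4,4)@(9, 9): e=[24,16,-8] → ·
    (6,4)@(13, 9): e=[72,0,-40] → ·  [on edge]
    (7,5)@(15, 11): e=[88,0,-56] → ·  [on edge]
  covered (4 px):
    · · · · · · · · · · · ·
    · · # · · · · · · · · ·
    · · · # · · · · · · · ·
    · · · # · · · · · · · ·
    · · · # · · · · · · · ·
    · · · · · · · · · · · ·

Result: [16,8,8]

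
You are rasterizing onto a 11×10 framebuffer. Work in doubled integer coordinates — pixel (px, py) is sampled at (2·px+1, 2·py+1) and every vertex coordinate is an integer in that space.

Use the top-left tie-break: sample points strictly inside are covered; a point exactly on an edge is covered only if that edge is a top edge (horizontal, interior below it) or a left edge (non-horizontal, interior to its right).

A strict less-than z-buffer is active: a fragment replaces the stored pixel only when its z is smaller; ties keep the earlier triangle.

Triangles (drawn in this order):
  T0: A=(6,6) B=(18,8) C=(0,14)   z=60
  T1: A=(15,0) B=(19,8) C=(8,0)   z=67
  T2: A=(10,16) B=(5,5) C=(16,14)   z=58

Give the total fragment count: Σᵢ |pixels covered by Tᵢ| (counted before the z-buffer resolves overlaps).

T0:
  2·area = 108
  edge (6, 6)→(18, 8): d=(12,2) right/bottom  bias=-1
  edge (18, 8)→(0, 14): d=(-18,6) right/bottom  bias=-1
  edge (0, 14)→(6, 6): d=(6,-8) top-left  bias=+0
    (3,3)@(7, 7): e=[10,84,14] → █
    (4,3)@(9, 7): e=[6,72,30] → █
    (5,3)@(11, 7): e=[2,60,46] → █
    (6,3)@(13, 7): e=[-2,48,62] → ·
    (10,3)@(21, 7): e=[-18,0,126] → ·  [on edge]
    (2,4)@(5, 9): e=[38,60,10] → █
    (6,4)@(13, 9): e=[22,12,74] → █
    (7,4)@(15, 9): e=[18,0,90] → ·  [on edge]
    (1,5)@(3, 11): e=[66,36,6] → █
    (4,5)@(9, 11): e=[54,0,54] → ·  [on edge]
    (5,5)@(11, 11): e=[50,-12,70] → ·
    (6,5)@(13, 11): e=[46,-24,86] → ·
    (1,6)@(3, 13): e=[90,0,18] → ·  [on edge]
  covered (12 px):
    · · · · · · · · · · ·
    · · · · · · · · · · ·
    · · · · · · · · · · ·
    · · · █ █ █ · · · · ·
    · · █ █ █ █ █ · · · ·
    · █ █ █ · · · · · · ·
    █ · · · · · · · · · ·
    · · · · · · · · · · ·
    · · · · · · · · · · ·
    · · · · · · · · · · ·
T1:
  2·area = 56
  edge (15, 0)→(19, 8): d=(4,8) right/bottom  bias=-1
  edge (19, 8)→(8, 0): d=(-11,-8) top-left  bias=+0
  edge (8, 0)→(15, 0): d=(7,0) top-left  bias=+0
    (5,0)@(11, 1): e=[36,13,7] → █
    (6,0)@(13, 1): e=[20,29,7] → █
    (7,0)@(15, 1): e=[4,45,7] → █
    (8,0)@(17, 1): e=[-12,61,7] → ·
    (5,1)@(11, 3): e=[44,-9,21] → ·
    (6,1)@(13, 3): e=[28,7,21] → █
    (8,1)@(17, 3): e=[-4,39,21] → ·
    (6,2)@(13, 5): e=[36,-15,35] → ·
    (7,2)@(15, 5): e=[20,1,35] → █
    (8,2)@(17, 5): e=[4,17,35] → █
    (9,2)@(19, 5): e=[-12,33,35] → ·
    (7,3)@(15, 7): e=[28,-21,49] → ·
  covered (7 px):
    · · · · · █ █ █ · · ·
    · · · · · · █ █ · · ·
    · · · · · · · █ █ · ·
    · · · · · · · · · · ·
    · · · · · · · · · · ·
    · · · · · · · · · · ·
    · · · · · · · · · · ·
    · · · · · · · · · · ·
    · · · · · · · · · · ·
    · · · · · · · · · · ·
T2:
  2·area = 76
  edge (10, 16)→(5, 5): d=(-5,-11) top-left  bias=+0
  edge (5, 5)→(16, 14): d=(11,9) right/bottom  bias=-1
  edge (16, 14)→(10, 16): d=(-6,2) right/bottom  bias=-1
    (2,2)@(5, 5): e=[0,0,76] → ·  [on edge]
    (3,3)@(7, 7): e=[12,4,60] → █
    (4,3)@(9, 7): e=[34,-14,56] → ·
    (3,4)@(7, 9): e=[2,26,48] → █
    (4,4)@(9, 9): e=[24,8,44] → █
    (5,4)@(11, 9): e=[46,-10,40] → ·
    (3,5)@(7, 11): e=[-8,48,36] → ·
    (4,5)@(9, 11): e=[14,30,32] → █
    (5,5)@(11, 11): e=[36,12,28] → █
    (6,5)@(13, 11): e=[58,-6,24] → ·
    (4,6)@(9, 13): e=[4,52,20] → █
    (6,6)@(13, 13): e=[48,16,12] → █
    (9,6)@(19, 13): e=[114,-38,0] → ·  [on edge]
    (6,7)@(13, 15): e=[38,38,0] → ·  [on edge]
    (3,8)@(7, 17): e=[-38,114,0] → ·  [on edge]
    (0,9)@(1, 19): e=[-114,190,0] → ·  [on edge]
  covered (9 px):
    · · · · · · · · · · ·
    · · · · · · · · · · ·
    · · · · · · · · · · ·
    · · · █ · · · · · · ·
    · · · █ █ · · · · · ·
    · · · · █ █ · · · · ·
    · · · · █ █ █ · · · ·
    · · · · · █ · · · · ·
    · · · · · · · · · · ·
    · · · · · · · · · · ·

Answer: 28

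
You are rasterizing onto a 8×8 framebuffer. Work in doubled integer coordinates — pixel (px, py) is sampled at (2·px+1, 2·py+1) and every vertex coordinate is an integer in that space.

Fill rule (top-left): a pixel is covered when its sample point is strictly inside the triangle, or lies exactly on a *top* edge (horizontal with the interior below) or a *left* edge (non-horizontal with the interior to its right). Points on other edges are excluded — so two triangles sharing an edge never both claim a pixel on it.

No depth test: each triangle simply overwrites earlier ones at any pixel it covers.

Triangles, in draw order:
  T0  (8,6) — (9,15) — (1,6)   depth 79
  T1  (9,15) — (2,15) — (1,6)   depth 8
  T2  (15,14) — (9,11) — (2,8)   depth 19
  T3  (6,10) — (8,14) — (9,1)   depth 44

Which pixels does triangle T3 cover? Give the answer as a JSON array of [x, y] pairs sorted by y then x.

T0:
  2·area = 63
  edge (8, 6)→(9, 15): d=(1,9) right/bottom  bias=-1
  edge (9, 15)→(1, 6): d=(-8,-9) top-left  bias=+0
  edge (1, 6)→(8, 6): d=(7,0) top-left  bias=+0
    (1,3)@(3, 7): e=[46,10,7] → █
    (2,3)@(5, 7): e=[28,28,7] → █
    (3,3)@(7, 7): e=[10,46,7] → █
    (4,3)@(9, 7): e=[-8,64,7] → ·
    (1,4)@(3, 9): e=[48,-6,21] → ·
    (2,4)@(5, 9): e=[30,12,21] → █
    (4,4)@(9, 9): e=[-6,48,21] → ·
    (2,5)@(5, 11): e=[32,-4,35] → ·
    (3,5)@(7, 11): e=[14,14,35] → █
    (4,5)@(9, 11): e=[-4,32,35] → ·
    (3,6)@(7, 13): e=[16,-2,49] → ·
    (4,7)@(9, 15): e=[0,0,63] → ·  [on edge]
  covered (6 px):
    · · · · · · · ·
    · · · · · · · ·
    · · · · · · · ·
    · █ █ █ · · · ·
    · · █ █ · · · ·
    · · · █ · · · ·
    · · · · · · · ·
    · · · · · · · ·
T1:
  2·area = 63
  edge (9, 15)→(2, 15): d=(-7,0) right/bottom  bias=-1
  edge (2, 15)→(1, 6): d=(-1,-9) top-left  bias=+0
  edge (1, 6)→(9, 15): d=(8,9) right/bottom  bias=-1
    (1,4)@(3, 9): e=[42,15,6] → █
    (2,4)@(5, 9): e=[42,33,-12] → ·
    (1,5)@(3, 11): e=[28,13,22] → █
    (2,5)@(5, 11): e=[28,31,4] → █
    (3,5)@(7, 11): e=[28,49,-14] → ·
    (1,6)@(3, 13): e=[14,11,38] → █
    (3,6)@(7, 13): e=[14,47,2] → █
    (4,6)@(9, 13): e=[14,65,-16] → ·
    (0,7)@(1, 15): e=[0,-9,72] → ·  [on edge]
    (1,7)@(3, 15): e=[0,9,54] → ·  [on edge]
    (2,7)@(5, 15): e=[0,27,36] → ·  [on edge]
    (3,7)@(7, 15): e=[0,45,18] → ·  [on edge]
    (4,7)@(9, 15): e=[0,63,0] → ·  [on edge]
    (5,7)@(11, 15): e=[0,81,-18] → ·  [on edge]
    (6,7)@(13, 15): e=[0,99,-36] → ·  [on edge]
    (7,7)@(15, 15): e=[0,117,-54] → ·  [on edge]
  covered (6 px):
    · · · · · · · ·
    · · · · · · · ·
    · · · · · · · ·
    · · · · · · · ·
    · █ · · · · · ·
    · █ █ · · · · ·
    · █ █ █ · · · ·
    · · · · · · · ·
T2:
  2·area = 3  (B↔C swapped to make it positive)
  edge (15, 14)→(2, 8): d=(-13,-6) top-left  bias=+0
  edge (2, 8)→(9, 11): d=(7,3) right/bottom  bias=-1
  edge (9, 11)→(15, 14): d=(6,3) right/bottom  bias=-1
    (0,3)@(1, 7): e=[7,-4,0] → ·  [on edge]
    (2,4)@(5, 9): e=[5,-2,0] → ·  [on edge]
    (4,5)@(9, 11): e=[3,0,0] → ·  [on edge]
    (6,6)@(13, 13): e=[1,2,0] → ·  [on edge]
  covered (0 px):
    · · · · · · · ·
    · · · · · · · ·
    · · · · · · · ·
    · · · · · · · ·
    · · · · · · · ·
    · · · · · · · ·
    · · · · · · · ·
    · · · · · · · ·
T3:
  2·area = 30  (B↔C swapped to make it positive)
  edge (6, 10)→(9, 1): d=(3,-9) top-left  bias=+0
  edge (9, 1)→(8, 14): d=(-1,13) right/bottom  bias=-1
  edge (8, 14)→(6, 10): d=(-2,-4) top-left  bias=+0
    (4,0)@(9, 1): e=[0,0,30] → ·  [on edge]
    (3,3)@(7, 7): e=[0,20,10] → █  [on edge]
    (4,3)@(9, 7): e=[18,-6,18] → ·
    (3,4)@(7, 9): e=[6,18,6] → █
    (4,4)@(9, 9): e=[24,-8,14] → ·
    (3,5)@(7, 11): e=[12,16,2] → █
    (4,5)@(9, 11): e=[30,-10,10] → ·
    (2,6)@(5, 13): e=[0,40,-10] → ·  [on edge]
    (3,6)@(7, 13): e=[18,14,-2] → ·
  covered (3 px):
    · · · · · · · ·
    · · · · · · · ·
    · · · · · · · ·
    · · · █ · · · ·
    · · · █ · · · ·
    · · · █ · · · ·
    · · · · · · · ·
    · · · · · · · ·

Final: [[3,3],[3,4],[3,5]]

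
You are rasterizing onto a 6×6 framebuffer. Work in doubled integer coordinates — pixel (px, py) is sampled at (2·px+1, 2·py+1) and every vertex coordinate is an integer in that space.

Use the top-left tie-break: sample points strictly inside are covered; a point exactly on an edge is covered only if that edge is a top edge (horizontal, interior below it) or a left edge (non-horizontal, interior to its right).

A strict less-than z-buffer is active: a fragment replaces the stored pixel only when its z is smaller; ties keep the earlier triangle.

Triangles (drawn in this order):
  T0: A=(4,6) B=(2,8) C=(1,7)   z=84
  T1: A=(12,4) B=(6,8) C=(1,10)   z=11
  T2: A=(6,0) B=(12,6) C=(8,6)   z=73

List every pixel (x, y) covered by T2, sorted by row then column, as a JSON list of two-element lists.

T0:
  2·area = 4
  edge (4, 6)→(2, 8): d=(-2,2) right/bottom  bias=-1
  edge (2, 8)→(1, 7): d=(-1,-1) top-left  bias=+0
  edge (1, 7)→(4, 6): d=(3,-1) top-left  bias=+0
    (4,0)@(9, 1): e=[0,14,-10] → ·  [on edge]
    (3,1)@(7, 3): e=[0,10,-6] → ·  [on edge]
    (2,2)@(5, 5): e=[0,6,-2] → ·  [on edge]
    (3,2)@(7, 5): e=[-4,8,0] → ·  [on edge]
    (0,3)@(1, 7): e=[4,0,0] → █  [on edge]
    (1,3)@(3, 7): e=[0,2,2] → ·  [on edge]
    (0,4)@(1, 9): e=[0,-2,6] → ·  [on edge]
    (1,4)@(3, 9): e=[-4,0,8] → ·  [on edge]
    (2,5)@(5, 11): e=[-12,0,16] → ·  [on edge]
  covered (1 px):
    · · · · · ·
    · · · · · ·
    · · · · · ·
    █ · · · · ·
    · · · · · ·
    · · · · · ·
T1:
  2·area = 8
  edge (12, 4)→(6, 8): d=(-6,4) right/bottom  bias=-1
  edge (6, 8)→(1, 10): d=(-5,2) right/bottom  bias=-1
  edge (1, 10)→(12, 4): d=(11,-6) top-left  bias=+0
    (3,3)@(7, 7): e=[2,3,3] → █
    (4,3)@(9, 7): e=[-6,-1,15] → ·
    (1,4)@(3, 9): e=[6,1,1] → █
    (2,4)@(5, 9): e=[-2,-3,13] → ·
    (3,4)@(7, 9): e=[-10,-7,25] → ·
    (1,5)@(3, 11): e=[-6,-9,23] → ·
  covered (2 px):
    · · · · · ·
    · · · · · ·
    · · · · · ·
    · · · █ · ·
    · █ · · · ·
    · · · · · ·
T2:
  2·area = 24
  edge (6, 0)→(12, 6): d=(6,6) right/bottom  bias=-1
  edge (12, 6)→(8, 6): d=(-4,0) right/bottom  bias=-1
  edge (8, 6)→(6, 0): d=(-2,-6) top-left  bias=+0
    (3,0)@(7, 1): e=[0,20,4] → ·  [on edge]
    (3,1)@(7, 3): e=[12,12,0] → █  [on edge]
    (4,1)@(9, 3): e=[0,12,12] → ·  [on edge]
    (3,2)@(7, 5): e=[24,4,-4] → ·
    (4,2)@(9, 5): e=[12,4,8] → █
    (5,2)@(11, 5): e=[0,4,20] → ·  [on edge]
    (4,3)@(9, 7): e=[24,-4,4] → ·
    (4,4)@(9, 9): e=[36,-12,0] → ·  [on edge]
  covered (2 px):
    · · · · · ·
    · · · █ · ·
    · · · · █ ·
    · · · · · ·
    · · · · · ·
    · · · · · ·

Answer: [[3,1],[4,2]]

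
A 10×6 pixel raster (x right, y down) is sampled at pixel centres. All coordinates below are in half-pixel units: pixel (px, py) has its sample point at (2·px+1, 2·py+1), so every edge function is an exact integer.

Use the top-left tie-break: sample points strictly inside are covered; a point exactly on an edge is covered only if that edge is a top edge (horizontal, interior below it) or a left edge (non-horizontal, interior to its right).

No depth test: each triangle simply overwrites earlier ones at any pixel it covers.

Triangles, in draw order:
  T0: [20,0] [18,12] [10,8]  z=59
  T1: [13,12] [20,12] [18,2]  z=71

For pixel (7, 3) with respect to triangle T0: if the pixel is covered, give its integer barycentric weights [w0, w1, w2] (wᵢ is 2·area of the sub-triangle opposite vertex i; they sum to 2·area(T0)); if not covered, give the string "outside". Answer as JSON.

T0:
  2·area = 104
  edge (20, 0)→(18, 12): d=(-2,12) right/bottom  bias=-1
  edge (18, 12)→(10, 8): d=(-8,-4) top-left  bias=+0
  edge (10, 8)→(20, 0): d=(10,-8) top-left  bias=+0
    (9,0)@(19, 1): e=[10,92,2] → █
    (8,1)@(17, 3): e=[30,68,6] → █
    (7,2)@(15, 5): e=[50,44,10] → █
    (6,3)@(13, 7): e=[70,20,14] → █
    (9,3)@(19, 7): e=[-2,44,62] → ·
    (6,4)@(13, 9): e=[66,4,34] → █
    (9,4)@(19, 9): e=[-6,28,82] → ·
    (6,5)@(13, 11): e=[62,-12,54] → ·
    (7,5)@(15, 11): e=[38,-4,70] → ·
    (8,5)@(17, 11): e=[14,4,86] → █
    (9,5)@(19, 11): e=[-10,12,102] → ·
  covered (13 px):
    · · · · · · · · · █
    · · · · · · · · █ █
    · · · · · · · █ █ █
    · · · · · · █ █ █ ·
    · · · · · · █ █ █ ·
    · · · · · · · · █ ·
T1:
  2·area = 70  (B↔C swapped to make it positive)
  edge (13, 12)→(18, 2): d=(5,-10) top-left  bias=+0
  edge (18, 2)→(20, 12): d=(2,10) right/bottom  bias=-1
  edge (20, 12)→(13, 12): d=(-7,0) right/bottom  bias=-1
    (8,2)@(17, 5): e=[5,16,49] → █
    (9,2)@(19, 5): e=[25,-4,49] → ·
    (8,3)@(17, 7): e=[15,20,35] → █
    (9,3)@(19, 7): e=[35,0,35] → ·  [on edge]
    (7,4)@(15, 9): e=[5,44,21] → █
    (9,4)@(19, 9): e=[45,4,21] → █
    (7,5)@(15, 11): e=[15,48,7] → █
  covered (8 px):
    · · · · · · · · · ·
    · · · · · · · · · ·
    · · · · · · · · █ ·
    · · · · · · · · █ ·
    · · · · · · · █ █ █
    · · · · · · · █ █ █

Result: [28,30,46]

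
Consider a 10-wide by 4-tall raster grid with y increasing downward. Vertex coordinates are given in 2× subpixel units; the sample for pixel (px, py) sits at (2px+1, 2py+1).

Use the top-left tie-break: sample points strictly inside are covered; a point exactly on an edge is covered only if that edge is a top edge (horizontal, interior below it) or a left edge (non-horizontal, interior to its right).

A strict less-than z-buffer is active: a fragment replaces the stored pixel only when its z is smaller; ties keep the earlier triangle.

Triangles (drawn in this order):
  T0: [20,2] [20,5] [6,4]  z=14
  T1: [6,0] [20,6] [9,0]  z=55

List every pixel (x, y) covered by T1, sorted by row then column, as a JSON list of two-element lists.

T0:
  2·area = 42
  edge (20, 2)→(20, 5): d=(0,3) right/bottom  bias=-1
  edge (20, 5)→(6, 4): d=(-14,-1) top-left  bias=+0
  edge (6, 4)→(20, 2): d=(14,-2) top-left  bias=+0
    (6,1)@(13, 3): e=[21,21,0] → X  [on edge]
    (7,1)@(15, 3): e=[15,23,4] → X
    (8,1)@(17, 3): e=[9,25,8] → X
    (9,1)@(19, 3): e=[3,27,12] → X
    (6,2)@(13, 5): e=[21,-7,28] → .
    (7,2)@(15, 5): e=[15,-5,32] → .
    (8,2)@(17, 5): e=[9,-3,36] → .
    (9,2)@(19, 5): e=[3,-1,40] → .
  covered (4 px):
    . . . . . . . . . .
    . . . . . . X X X X
    . . . . . . . . . .
    . . . . . . . . . .
T1:
  2·area = 18  (B↔C swapped to make it positive)
  edge (6, 0)→(9, 0): d=(3,0) top-left  bias=+0
  edge (9, 0)→(20, 6): d=(11,6) right/bottom  bias=-1
  edge (20, 6)→(6, 0): d=(-14,-6) top-left  bias=+0
    (4,0)@(9, 1): e=[3,11,4] → X
    (5,0)@(11, 1): e=[3,-1,16] → .
    (4,1)@(9, 3): e=[9,33,-24] → .
    (6,1)@(13, 3): e=[9,9,0] → X  [on edge]
    (7,1)@(15, 3): e=[9,-3,12] → .
    (6,2)@(13, 5): e=[15,31,-28] → .
  covered (2 px):
    . . . . X . . . . .
    . . . . . . X . . .
    . . . . . . . . . .
    . . . . . . . . . .

Result: [[4,0],[6,1]]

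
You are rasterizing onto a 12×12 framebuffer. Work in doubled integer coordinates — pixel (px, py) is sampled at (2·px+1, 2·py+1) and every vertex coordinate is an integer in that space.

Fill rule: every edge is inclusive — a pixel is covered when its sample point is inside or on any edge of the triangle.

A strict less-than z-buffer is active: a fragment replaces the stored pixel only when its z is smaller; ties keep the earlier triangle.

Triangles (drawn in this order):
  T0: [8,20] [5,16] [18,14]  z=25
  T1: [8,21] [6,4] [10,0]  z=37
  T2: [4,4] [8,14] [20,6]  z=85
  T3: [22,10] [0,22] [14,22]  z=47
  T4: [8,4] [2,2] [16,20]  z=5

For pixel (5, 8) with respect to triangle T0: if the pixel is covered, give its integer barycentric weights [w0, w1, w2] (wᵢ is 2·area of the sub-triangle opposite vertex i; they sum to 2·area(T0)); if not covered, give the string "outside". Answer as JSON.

T0:
  2·area = 58
  edge (8, 20)→(5, 16): d=(-3,-4) inclusive
  edge (5, 16)→(18, 14): d=(13,-2) inclusive
  edge (18, 14)→(8, 20): d=(-10,6) inclusive
    (11,5)@(23, 11): e=[87,-29,0] → ·  [on edge]
    (6,7)@(13, 15): e=[35,3,20] → #
    (7,7)@(15, 15): e=[43,7,8] → #
    (8,7)@(17, 15): e=[51,11,-4] → ·
    (3,8)@(7, 17): e=[5,17,36] → #
    (4,8)@(9, 17): e=[13,21,24] → #
    (5,8)@(11, 17): e=[21,25,12] → #
    (6,8)@(13, 17): e=[29,29,0] → #  [on edge]
    (7,8)@(15, 17): e=[37,33,-12] → ·
    (3,9)@(7, 19): e=[-1,43,16] → ·
    (4,9)@(9, 19): e=[7,47,4] → #
    (5,9)@(11, 19): e=[15,51,-8] → ·
    (1,11)@(3, 23): e=[-29,87,0] → ·  [on edge]
  covered (7 px):
    · · · · · · · · · · · ·
    · · · · · · · · · · · ·
    · · · · · · · · · · · ·
    · · · · · · · · · · · ·
    · · · · · · · · · · · ·
    · · · · · · · · · · · ·
    · · · · · · · · · · · ·
    · · · · · · # # · · · ·
    · · · # # # # · · · · ·
    · · · · # · · · · · · ·
    · · · · · · · · · · · ·
    · · · · · · · · · · · ·
T1:
  2·area = 76
  edge (8, 21)→(6, 4): d=(-2,-17) inclusive
  edge (6, 4)→(10, 0): d=(4,-4) inclusive
  edge (10, 0)→(8, 21): d=(-2,21) inclusive
    (4,0)@(9, 1): e=[57,0,19] → #  [on edge]
    (5,0)@(11, 1): e=[91,8,-23] → ·
    (3,1)@(7, 3): e=[19,0,57] → #  [on edge]
    (5,1)@(11, 3): e=[87,16,-27] → ·
    (2,2)@(5, 5): e=[-19,0,95] → ·  [on edge]
    (3,2)@(7, 5): e=[15,8,53] → #
    (5,2)@(11, 5): e=[83,24,-31] → ·
    (1,3)@(3, 7): e=[-57,0,133] → ·  [on edge]
    (3,3)@(7, 7): e=[11,16,49] → #
    (5,3)@(11, 7): e=[79,32,-35] → ·
    (0,4)@(1, 9): e=[-95,0,171] → ·  [on edge]
    (3,4)@(7, 9): e=[7,24,45] → #
  covered (10 px):
    · · · · # · · · · · · ·
    · · · # # · · · · · · ·
    · · · # # · · · · · · ·
    · · · # # · · · · · · ·
    · · · # # · · · · · · ·
    · · · # · · · · · · · ·
    · · · · · · · · · · · ·
    · · · · · · · · · · · ·
    · · · · · · · · · · · ·
    · · · · · · · · · · · ·
    · · · · · · · · · · · ·
    · · · · · · · · · · · ·
T2:
  2·area = 152  (B↔C swapped to make it positive)
  edge (4, 4)→(20, 6): d=(16,2) inclusive
  edge (20, 6)→(8, 14): d=(-12,8) inclusive
  edge (8, 14)→(4, 4): d=(-4,-10) inclusive
    (2,2)@(5, 5): e=[14,132,6] → #
    (3,2)@(7, 5): e=[10,116,26] → #
    (4,2)@(9, 5): e=[6,100,46] → #
    (5,2)@(11, 5): e=[2,84,66] → #
    (6,2)@(13, 5): e=[-2,68,86] → ·
    (2,3)@(5, 7): e=[46,108,-2] → ·
    (3,3)@(7, 7): e=[42,92,18] → #
    (6,3)@(13, 7): e=[30,44,78] → #
    (7,3)@(15, 7): e=[26,28,98] → #
    (8,3)@(17, 7): e=[22,12,118] → #
    (9,3)@(19, 7): e=[18,-4,138] → ·
    (3,4)@(7, 9): e=[74,68,10] → #
  covered (19 px):
    · · · · · · · · · · · ·
    · · · · · · · · · · · ·
    · · # # # # · · · · · ·
    · · · # # # # # # · · ·
    · · · # # # # # · · · ·
    · · · # # # · · · · · ·
    · · · · # · · · · · · ·
    · · · · · · · · · · · ·
    · · · · · · · · · · · ·
    · · · · · · · · · · · ·
    · · · · · · · · · · · ·
    · · · · · · · · · · · ·
T3:
  2·area = 168  (B↔C swapped to make it positive)
  edge (22, 10)→(14, 22): d=(-8,12) inclusive
  edge (14, 22)→(0, 22): d=(-14,0) inclusive
  edge (0, 22)→(22, 10): d=(22,-12) inclusive
    (10,5)@(21, 11): e=[4,154,10] → #
    (11,5)@(23, 11): e=[-20,154,34] → ·
    (8,6)@(17, 13): e=[36,126,6] → #
    (9,6)@(19, 13): e=[12,126,30] → #
    (10,6)@(21, 13): e=[-12,126,54] → ·
    (6,7)@(13, 15): e=[68,98,2] → #
    (7,7)@(15, 15): e=[44,98,26] → #
    (9,7)@(19, 15): e=[-4,98,74] → ·
    (5,8)@(11, 17): e=[76,70,22] → #
    (9,8)@(19, 17): e=[-20,70,118] → ·
    (3,9)@(7, 19): e=[108,42,18] → #
    (4,9)@(9, 19): e=[84,42,42] → #
  covered (21 px):
    · · · · · · · · · · · ·
    · · · · · · · · · · · ·
    · · · · · · · · · · · ·
    · · · · · · · · · · · ·
    · · · · · · · · · · · ·
    · · · · · · · · · · # ·
    · · · · · · · · # # · ·
    · · · · · · # # # · · ·
    · · · · · # # # # · · ·
    · · · # # # # # · · · ·
    · # # # # # # · · · · ·
    · · · · · · · · · · · ·
T4:
  2·area = 80  (B↔C swapped to make it positive)
  edge (8, 4)→(16, 20): d=(8,16) inclusive
  edge (16, 20)→(2, 2): d=(-14,-18) inclusive
  edge (2, 2)→(8, 4): d=(6,2) inclusive
    (1,1)@(3, 3): e=[72,4,4] → #
    (2,1)@(5, 3): e=[40,40,0] → #  [on edge]
    (3,1)@(7, 3): e=[8,76,-4] → ·
    (1,2)@(3, 5): e=[88,-24,16] → ·
    (2,2)@(5, 5): e=[56,12,12] → #
    (3,2)@(7, 5): e=[24,48,8] → #
    (4,2)@(9, 5): e=[-8,84,4] → ·
    (5,2)@(11, 5): e=[-40,120,0] → ·  [on edge]
    (2,3)@(5, 7): e=[72,-16,24] → ·
    (3,3)@(7, 7): e=[40,20,20] → #
    (4,3)@(9, 7): e=[8,56,16] → #
    (5,3)@(11, 7): e=[-24,92,12] → ·
    (8,3)@(17, 7): e=[-120,200,0] → ·  [on edge]
    (11,4)@(23, 9): e=[-200,280,0] → ·  [on edge]
    (4,5)@(9, 11): e=[40,0,40] → #  [on edge]
  covered (11 px):
    · · · · · · · · · · · ·
    · # # · · · · · · · · ·
    · · # # · · · · · · · ·
    · · · # # · · · · · · ·
    · · · · # · · · · · · ·
    · · · · # # · · · · · ·
    · · · · · # · · · · · ·
    · · · · · · # · · · · ·
    · · · · · · · · · · · ·
    · · · · · · · · · · · ·
    · · · · · · · · · · · ·
    · · · · · · · · · · · ·

Answer: [25,12,21]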